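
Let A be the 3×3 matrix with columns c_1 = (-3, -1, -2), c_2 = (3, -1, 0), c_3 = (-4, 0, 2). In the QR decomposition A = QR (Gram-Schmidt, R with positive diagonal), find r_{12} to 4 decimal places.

r_{12} = -2.1381

e_1 = c_1/‖c_1‖ = (-3, -1, -2)/3.7417 = (-0.8018, -0.2673, -0.5345).
r_{12} = e_1·c_2 = -2.1381.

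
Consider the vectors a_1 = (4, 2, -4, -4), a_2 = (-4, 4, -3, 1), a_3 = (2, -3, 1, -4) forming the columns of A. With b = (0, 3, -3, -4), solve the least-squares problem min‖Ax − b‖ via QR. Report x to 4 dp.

a_1 = (4, 2, -4, -4); ‖a_1‖ = 7.2111, so e_1 = (0.5547, 0.2774, -0.5547, -0.5547).
e_1·a_2 = 0.5547·(-4) + 0.2774·4 + (-0.5547)·(-3) + (-0.5547)·1 = 0.0000.
u_2 = a_2 + 0.0000·e_1 = (-4.0000, 4.0000, -3.0000, 1.0000).
‖u_2‖ = 6.4807, so e_2 = (-0.6172, 0.6172, -0.4629, 0.1543).
e_1·a_3 = 0.5547·2 + 0.2774·(-3) + (-0.5547)·1 + (-0.5547)·(-4) = 1.9415; e_2·a_3 = (-0.6172)·2 + 0.6172·(-3) + (-0.4629)·1 + 0.1543·(-4) = -4.1662.
u_3 = a_3 − 1.9415·e_1 + 4.1662·e_2 = (-1.6484, -0.9670, 0.1484, -2.2802).
‖u_3‖ = 2.9789, so e_3 = (-0.5533, -0.3246, 0.0498, -0.7655).
Qᵀb = (4.7150, 2.6232, 1.9386).
Back-substitute: x_3 = 1.9386/2.9789 = 0.6508.
x_2 = (2.6232 + 4.1662·0.6508)/6.4807 = 0.8231.
x_1 = (4.7150 + 0.0000·0.8231 − 1.9415·0.6508)/7.2111 = 0.4786.

x = (0.4786, 0.8231, 0.6508)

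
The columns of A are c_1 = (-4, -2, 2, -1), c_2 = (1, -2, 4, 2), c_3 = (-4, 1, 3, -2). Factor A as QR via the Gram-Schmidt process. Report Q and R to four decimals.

e_1 = c_1/‖c_1‖ = (-4, -2, 2, -1)/5.0000 = (-0.8000, -0.4000, 0.4000, -0.2000).
r_{12} = e_1·c_2 = 1.2000.
u_2 = c_2 − 1.2000·e_1 = (1.9600, -1.5200, 3.5200, 2.2400).
‖u_2‖ = 4.8539, so e_2 = (0.4038, -0.3132, 0.7252, 0.4615).
r_{13} = e_1·c_3 = 4.4000; r_{23} = e_2·c_3 = -0.6758.
u_3 = c_3 − 4.4000·e_1 + 0.6758·e_2 = (-0.2071, 2.5484, 1.7301, -0.8081).
‖u_3‖ = 3.1911, so e_3 = (-0.0649, 0.7986, 0.5421, -0.2532).

Q = [[-0.8000, 0.4038, -0.0649], [-0.4000, -0.3132, 0.7986], [0.4000, 0.7252, 0.5421], [-0.2000, 0.4615, -0.2532]], R = [[5.0000, 1.2000, 4.4000], [0.0000, 4.8539, -0.6758], [0.0000, 0.0000, 3.1911]]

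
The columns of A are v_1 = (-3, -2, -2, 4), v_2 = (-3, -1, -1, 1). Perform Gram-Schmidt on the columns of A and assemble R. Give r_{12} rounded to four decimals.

e_1 = v_1/‖v_1‖ = (-3, -2, -2, 4)/5.7446 = (-0.5222, -0.3482, -0.3482, 0.6963).
r_{12} = e_1·v_2 = 2.9593.

r_{12} = 2.9593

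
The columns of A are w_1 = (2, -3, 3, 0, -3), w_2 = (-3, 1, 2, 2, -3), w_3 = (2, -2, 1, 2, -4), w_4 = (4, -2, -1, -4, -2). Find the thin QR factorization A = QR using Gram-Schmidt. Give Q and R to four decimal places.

Q = [[0.3592, -0.6663, 0.3807, -0.0263], [-0.5388, 0.3110, 0.0371, 0.2493], [0.5388, 0.2792, -0.6094, -0.3063], [0.0000, 0.3935, 0.5728, -0.7175], [-0.5388, -0.4760, -0.3927, -0.5731]], R = [[5.5678, 1.0776, 4.4901, 3.0533], [0.0000, 5.0832, 1.0154, -4.1884], [0.0000, 0.0000, 2.7942, 0.5522], [0.0000, 0.0000, 0.0000, 3.7189]]

w_1 = (2, -3, 3, 0, -3); ‖w_1‖ = 5.5678, so e_1 = (0.3592, -0.5388, 0.5388, 0.0000, -0.5388).
e_1·w_2 = 0.3592·(-3) + (-0.5388)·1 + 0.5388·2 + 0.0000·2 + (-0.5388)·(-3) = 1.0776.
u_2 = w_2 − 1.0776·e_1 = (-3.3871, 1.5806, 1.4194, 2.0000, -2.4194).
‖u_2‖ = 5.0832, so e_2 = (-0.6663, 0.3110, 0.2792, 0.3935, -0.4760).
e_1·w_3 = 0.3592·2 + (-0.5388)·(-2) + 0.5388·1 + 0.0000·2 + (-0.5388)·(-4) = 4.4901; e_2·w_3 = (-0.6663)·2 + 0.3110·(-2) + 0.2792·1 + 0.3935·2 + (-0.4760)·(-4) = 1.0154.
u_3 = w_3 − 4.4901·e_1 − 1.0154·e_2 = (1.0637, 0.1036, -1.7029, 1.6005, -1.0974).
‖u_3‖ = 2.7942, so e_3 = (0.3807, 0.0371, -0.6094, 0.5728, -0.3927).
e_1·w_4 = 0.3592·4 + (-0.5388)·(-2) + 0.5388·(-1) + 0.0000·(-4) + (-0.5388)·(-2) = 3.0533; e_2·w_4 = (-0.6663)·4 + 0.3110·(-2) + 0.2792·(-1) + 0.3935·(-4) + (-0.4760)·(-2) = -4.1884; e_3·w_4 = 0.3807·4 + 0.0371·(-2) + (-0.6094)·(-1) + 0.5728·(-4) + (-0.3927)·(-2) = 0.5522.
u_4 = w_4 − 3.0533·e_1 + 4.1884·e_2 − 0.5522·e_3 = (-0.0979, 0.9271, -1.1391, -2.6684, -2.1314).
‖u_4‖ = 3.7189, so e_4 = (-0.0263, 0.2493, -0.3063, -0.7175, -0.5731).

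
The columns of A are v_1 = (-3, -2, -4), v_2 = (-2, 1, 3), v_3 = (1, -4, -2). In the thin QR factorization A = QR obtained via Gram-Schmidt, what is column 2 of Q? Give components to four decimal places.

e_1 = v_1/‖v_1‖ = (-3, -2, -4)/5.3852 = (-0.5571, -0.3714, -0.7428).
r_{12} = e_1·v_2 = -1.4856.
u_2 = v_2 + 1.4856·e_1 = (-2.8276, 0.4483, 1.8966).
‖u_2‖ = 3.4341, so e_2 = (-0.8234, 0.1305, 0.5523).

e_2 = (-0.8234, 0.1305, 0.5523)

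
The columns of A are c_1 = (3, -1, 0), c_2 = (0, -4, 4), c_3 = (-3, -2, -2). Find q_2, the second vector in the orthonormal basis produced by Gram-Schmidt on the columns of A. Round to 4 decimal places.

q_2 = (-0.2176, -0.6529, 0.7255)

q_1 = c_1/‖c_1‖ = (3, -1, 0)/3.1623 = (0.9487, -0.3162, 0.0000).
r_{12} = q_1·c_2 = 1.2649.
u_2 = c_2 − 1.2649·q_1 = (-1.2000, -3.6000, 4.0000).
‖u_2‖ = 5.5136, so q_2 = (-0.2176, -0.6529, 0.7255).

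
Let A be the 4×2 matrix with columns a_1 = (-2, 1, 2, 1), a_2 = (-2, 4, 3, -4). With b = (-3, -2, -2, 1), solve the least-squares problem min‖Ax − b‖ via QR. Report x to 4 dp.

x = (0.4714, -0.3714)

a_1 = (-2, 1, 2, 1); ‖a_1‖ = 3.1623, so q_1 = (-0.6325, 0.3162, 0.6325, 0.3162).
q_1·a_2 = (-0.6325)·(-2) + 0.3162·4 + 0.6325·3 + 0.3162·(-4) = 3.1623.
u_2 = a_2 − 3.1623·q_1 = (0.0000, 3.0000, 1.0000, -5.0000).
‖u_2‖ = 5.9161, so q_2 = (0.0000, 0.5071, 0.1690, -0.8452).
Qᵀb = (0.3162, -2.1974).
Back-substitute: x_2 = -2.1974/5.9161 = -0.3714.
x_1 = (0.3162 − 3.1623·(-0.3714))/3.1623 = 0.4714.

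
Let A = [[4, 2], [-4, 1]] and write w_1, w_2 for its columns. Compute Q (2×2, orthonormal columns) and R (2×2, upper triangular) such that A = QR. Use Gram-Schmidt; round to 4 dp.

w_1 = (4, -4); ‖w_1‖ = 5.6569, so e_1 = (0.7071, -0.7071).
e_1·w_2 = 0.7071·2 + (-0.7071)·1 = 0.7071.
u_2 = w_2 − 0.7071·e_1 = (1.5000, 1.5000).
‖u_2‖ = 2.1213, so e_2 = (0.7071, 0.7071).

Q = [[0.7071, 0.7071], [-0.7071, 0.7071]], R = [[5.6569, 0.7071], [0.0000, 2.1213]]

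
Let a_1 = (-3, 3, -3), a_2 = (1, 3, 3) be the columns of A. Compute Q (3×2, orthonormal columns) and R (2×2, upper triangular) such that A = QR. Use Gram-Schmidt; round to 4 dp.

a_1 = (-3, 3, -3); ‖a_1‖ = 5.1962, so q_1 = (-0.5774, 0.5774, -0.5774).
q_1·a_2 = (-0.5774)·1 + 0.5774·3 + (-0.5774)·3 = -0.5774.
u_2 = a_2 + 0.5774·q_1 = (0.6667, 3.3333, 2.6667).
‖u_2‖ = 4.3205, so q_2 = (0.1543, 0.7715, 0.6172).

Q = [[-0.5774, 0.1543], [0.5774, 0.7715], [-0.5774, 0.6172]], R = [[5.1962, -0.5774], [0.0000, 4.3205]]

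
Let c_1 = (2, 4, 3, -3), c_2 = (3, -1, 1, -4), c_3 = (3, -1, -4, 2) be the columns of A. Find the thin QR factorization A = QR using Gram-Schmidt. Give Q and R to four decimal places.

c_1 = (2, 4, 3, -3); ‖c_1‖ = 6.1644, so q_1 = (0.3244, 0.6489, 0.4867, -0.4867).
q_1·c_2 = 0.3244·3 + 0.6489·(-1) + 0.4867·1 + (-0.4867)·(-4) = 2.7578.
u_2 = c_2 − 2.7578·q_1 = (2.1053, -2.7895, -0.3421, -2.6579).
‖u_2‖ = 4.4039, so q_2 = (0.4780, -0.6334, -0.0777, -0.6035).
q_1·c_3 = 0.3244·3 + 0.6489·(-1) + 0.4867·(-4) + (-0.4867)·2 = -2.5955; q_2·c_3 = 0.4780·3 + (-0.6334)·(-1) + (-0.0777)·(-4) + (-0.6035)·2 = 1.1712.
u_3 = c_3 + 2.5955·q_1 − 1.1712·q_2 = (3.2822, 1.4261, -2.6459, 1.4437).
‖u_3‖ = 4.6788, so q_3 = (0.7015, 0.3048, -0.5655, 0.3086).

Q = [[0.3244, 0.4780, 0.7015], [0.6489, -0.6334, 0.3048], [0.4867, -0.0777, -0.5655], [-0.4867, -0.6035, 0.3086]], R = [[6.1644, 2.7578, -2.5955], [0.0000, 4.4039, 1.1712], [0.0000, 0.0000, 4.6788]]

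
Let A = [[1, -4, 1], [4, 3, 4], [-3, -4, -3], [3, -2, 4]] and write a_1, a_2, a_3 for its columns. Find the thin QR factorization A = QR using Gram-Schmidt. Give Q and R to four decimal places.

a_1 = (1, 4, -3, 3); ‖a_1‖ = 5.9161, so e_1 = (0.1690, 0.6761, -0.5071, 0.5071).
e_1·a_2 = 0.1690·(-4) + 0.6761·3 + (-0.5071)·(-4) + 0.5071·(-2) = 2.3664.
u_2 = a_2 − 2.3664·e_1 = (-4.4000, 1.4000, -2.8000, -3.2000).
‖u_2‖ = 6.2769, so e_2 = (-0.7010, 0.2230, -0.4461, -0.5098).
e_1·a_3 = 0.1690·1 + 0.6761·4 + (-0.5071)·(-3) + 0.5071·4 = 6.4232; e_2·a_3 = (-0.7010)·1 + 0.2230·4 + (-0.4461)·(-3) + (-0.5098)·4 = -0.5098.
u_3 = a_3 − 6.4232·e_1 + 0.5098·e_2 = (-0.4431, -0.2292, 0.0297, 0.4830).
‖u_3‖ = 0.6950, so e_3 = (-0.6376, -0.3297, 0.0428, 0.6950).

Q = [[0.1690, -0.7010, -0.6376], [0.6761, 0.2230, -0.3297], [-0.5071, -0.4461, 0.0428], [0.5071, -0.5098, 0.6950]], R = [[5.9161, 2.3664, 6.4232], [0.0000, 6.2769, -0.5098], [0.0000, 0.0000, 0.6950]]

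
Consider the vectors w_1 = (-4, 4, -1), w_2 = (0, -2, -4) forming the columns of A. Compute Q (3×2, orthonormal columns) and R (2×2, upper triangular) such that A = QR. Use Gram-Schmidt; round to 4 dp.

w_1 = (-4, 4, -1); ‖w_1‖ = 5.7446, so q_1 = (-0.6963, 0.6963, -0.1741).
q_1·w_2 = (-0.6963)·0 + 0.6963·(-2) + (-0.1741)·(-4) = -0.6963.
u_2 = w_2 + 0.6963·q_1 = (-0.4848, -1.5152, -4.1212).
‖u_2‖ = 4.4176, so q_2 = (-0.1098, -0.3430, -0.9329).

Q = [[-0.6963, -0.1098], [0.6963, -0.3430], [-0.1741, -0.9329]], R = [[5.7446, -0.6963], [0.0000, 4.4176]]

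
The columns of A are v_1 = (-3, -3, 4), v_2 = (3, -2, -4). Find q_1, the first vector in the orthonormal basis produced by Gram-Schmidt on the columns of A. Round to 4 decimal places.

v_1 = (-3, -3, 4); ‖v_1‖ = 5.8310, so q_1 = (-0.5145, -0.5145, 0.6860).

q_1 = (-0.5145, -0.5145, 0.6860)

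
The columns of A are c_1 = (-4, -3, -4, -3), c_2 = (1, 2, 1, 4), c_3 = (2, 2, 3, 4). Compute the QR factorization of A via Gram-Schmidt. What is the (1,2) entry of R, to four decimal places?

c_1 = (-4, -3, -4, -3); ‖c_1‖ = 7.0711, so e_1 = (-0.5657, -0.4243, -0.5657, -0.4243).
r_{12} = e_1·c_2 = -3.6770.

r_{12} = -3.6770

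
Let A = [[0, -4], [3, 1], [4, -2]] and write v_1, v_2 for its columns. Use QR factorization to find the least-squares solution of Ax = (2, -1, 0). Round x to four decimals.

v_1 = (0, 3, 4); ‖v_1‖ = 5.0000, so q_1 = (0.0000, 0.6000, 0.8000).
q_1·v_2 = 0.0000·(-4) + 0.6000·1 + 0.8000·(-2) = -1.0000.
u_2 = v_2 + 1.0000·q_1 = (-4.0000, 1.6000, -1.2000).
‖u_2‖ = 4.4721, so q_2 = (-0.8944, 0.3578, -0.2683).
Qᵀb = (-0.6000, -2.1466).
Back-substitute: x_2 = -2.1466/4.4721 = -0.4800.
x_1 = (-0.6000 + 1.0000·(-0.4800))/5.0000 = -0.2160.

x = (-0.2160, -0.4800)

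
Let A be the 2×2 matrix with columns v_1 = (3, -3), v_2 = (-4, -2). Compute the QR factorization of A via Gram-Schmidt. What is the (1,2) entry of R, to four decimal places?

e_1 = v_1/‖v_1‖ = (3, -3)/4.2426 = (0.7071, -0.7071).
r_{12} = e_1·v_2 = -1.4142.

r_{12} = -1.4142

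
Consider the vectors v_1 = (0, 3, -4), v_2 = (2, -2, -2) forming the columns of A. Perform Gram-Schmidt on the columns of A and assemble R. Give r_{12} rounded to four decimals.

v_1 = (0, 3, -4); ‖v_1‖ = 5.0000, so e_1 = (0.0000, 0.6000, -0.8000).
r_{12} = e_1·v_2 = 0.4000.

r_{12} = 0.4000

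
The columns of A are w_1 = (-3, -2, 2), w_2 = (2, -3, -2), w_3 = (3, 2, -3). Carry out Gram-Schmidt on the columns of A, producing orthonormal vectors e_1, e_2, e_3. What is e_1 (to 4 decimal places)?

w_1 = (-3, -2, 2); ‖w_1‖ = 4.1231, so e_1 = (-0.7276, -0.4851, 0.4851).

e_1 = (-0.7276, -0.4851, 0.4851)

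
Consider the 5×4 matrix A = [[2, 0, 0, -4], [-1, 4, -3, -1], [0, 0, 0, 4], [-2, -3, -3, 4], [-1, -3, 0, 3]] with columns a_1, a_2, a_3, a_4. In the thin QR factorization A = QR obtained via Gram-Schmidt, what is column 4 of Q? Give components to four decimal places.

e_4 = (-0.0141, -0.0211, 0.9982, 0.0211, -0.0492)

a_1 = (2, -1, 0, -2, -1); ‖a_1‖ = 3.1623, so e_1 = (0.6325, -0.3162, 0.0000, -0.6325, -0.3162).
e_1·a_2 = 0.6325·0 + (-0.3162)·4 + 0.0000·0 + (-0.6325)·(-3) + (-0.3162)·(-3) = 1.5811.
u_2 = a_2 − 1.5811·e_1 = (-1.0000, 4.5000, 0.0000, -2.0000, -2.5000).
‖u_2‖ = 5.6125, so e_2 = (-0.1782, 0.8018, 0.0000, -0.3563, -0.4454).
e_1·a_3 = 0.6325·0 + (-0.3162)·(-3) + 0.0000·0 + (-0.6325)·(-3) + (-0.3162)·0 = 2.8460; e_2·a_3 = (-0.1782)·0 + 0.8018·(-3) + 0.0000·0 + (-0.3563)·(-3) + (-0.4454)·0 = -1.3363.
u_3 = a_3 − 2.8460·e_1 + 1.3363·e_2 = (-2.0381, -1.0286, 0.0000, -1.6762, 0.3048).
‖u_3‖ = 2.8486, so e_3 = (-0.7155, -0.3611, 0.0000, -0.5884, 0.1070).
e_1·a_4 = 0.6325·(-4) + (-0.3162)·(-1) + 0.0000·4 + (-0.6325)·4 + (-0.3162)·3 = -5.6921; e_2·a_4 = (-0.1782)·(-4) + 0.8018·(-1) + 0.0000·4 + (-0.3563)·4 + (-0.4454)·3 = -2.8508; e_3·a_4 = (-0.7155)·(-4) + (-0.3611)·(-1) + 0.0000·4 + (-0.5884)·4 + 0.1070·3 = 1.1902.
u_4 = a_4 + 5.6921·e_1 + 2.8508·e_2 − 1.1902·e_3 = (-0.0563, -0.0845, 4.0000, 0.0845, -0.1972).
‖u_4‖ = 4.0070, so e_4 = (-0.0141, -0.0211, 0.9982, 0.0211, -0.0492).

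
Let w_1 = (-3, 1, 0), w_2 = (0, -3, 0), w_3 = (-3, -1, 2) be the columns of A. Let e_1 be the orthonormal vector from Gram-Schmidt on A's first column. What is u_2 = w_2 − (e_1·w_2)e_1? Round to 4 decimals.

e_1 = w_1/‖w_1‖ = (-3, 1, 0)/3.1623 = (-0.9487, 0.3162, 0.0000).
r_{12} = e_1·w_2 = -0.9487.
u_2 = w_2 + 0.9487·e_1 = (-0.9000, -2.7000, 0.0000).

u_2 = (-0.9000, -2.7000, 0.0000)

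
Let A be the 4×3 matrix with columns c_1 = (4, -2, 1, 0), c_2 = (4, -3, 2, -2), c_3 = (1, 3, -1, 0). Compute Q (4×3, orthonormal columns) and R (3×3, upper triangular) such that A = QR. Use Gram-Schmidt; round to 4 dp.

Q = [[0.8729, -0.2421, 0.4188], [-0.4364, -0.3026, 0.7841], [0.2182, 0.3631, -0.1069], [0.0000, -0.8473, -0.4455]], R = [[4.5826, 5.2372, -0.6547], [0.0000, 2.3604, -1.5131], [0.0000, 0.0000, 2.8779]]

c_1 = (4, -2, 1, 0); ‖c_1‖ = 4.5826, so q_1 = (0.8729, -0.4364, 0.2182, 0.0000).
q_1·c_2 = 0.8729·4 + (-0.4364)·(-3) + 0.2182·2 + 0.0000·(-2) = 5.2372.
u_2 = c_2 − 5.2372·q_1 = (-0.5714, -0.7143, 0.8571, -2.0000).
‖u_2‖ = 2.3604, so q_2 = (-0.2421, -0.3026, 0.3631, -0.8473).
q_1·c_3 = 0.8729·1 + (-0.4364)·3 + 0.2182·(-1) + 0.0000·0 = -0.6547; q_2·c_3 = (-0.2421)·1 + (-0.3026)·3 + 0.3631·(-1) + (-0.8473)·0 = -1.5131.
u_3 = c_3 + 0.6547·q_1 + 1.5131·q_2 = (1.2051, 2.2564, -0.3077, -1.2821).
‖u_3‖ = 2.8779, so q_3 = (0.4188, 0.7841, -0.1069, -0.4455).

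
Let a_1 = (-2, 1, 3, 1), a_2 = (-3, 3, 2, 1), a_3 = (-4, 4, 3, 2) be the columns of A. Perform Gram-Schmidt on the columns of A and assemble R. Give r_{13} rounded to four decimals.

r_{13} = 5.9386

e_1 = a_1/‖a_1‖ = (-2, 1, 3, 1)/3.8730 = (-0.5164, 0.2582, 0.7746, 0.2582).
r_{13} = e_1·a_3 = 5.9386.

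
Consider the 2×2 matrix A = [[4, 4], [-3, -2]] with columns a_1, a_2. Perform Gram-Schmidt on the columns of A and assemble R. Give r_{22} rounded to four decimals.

a_1 = (4, -3); ‖a_1‖ = 5.0000, so e_1 = (0.8000, -0.6000).
e_1·a_2 = 0.8000·4 + (-0.6000)·(-2) = 4.4000.
u_2 = a_2 − 4.4000·e_1 = (0.4800, 0.6400).
r_{22} = ‖u_2‖ = 0.8000.

r_{22} = 0.8000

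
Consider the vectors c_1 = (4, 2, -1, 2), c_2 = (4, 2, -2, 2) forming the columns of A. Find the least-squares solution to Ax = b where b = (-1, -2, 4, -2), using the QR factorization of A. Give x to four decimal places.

x = (3.0000, -3.5000)

e_1 = c_1/‖c_1‖ = (4, 2, -1, 2)/5.0000 = (0.8000, 0.4000, -0.2000, 0.4000).
r_{12} = e_1·c_2 = 5.2000.
u_2 = c_2 − 5.2000·e_1 = (-0.1600, -0.0800, -0.9600, -0.0800).
‖u_2‖ = 0.9798, so e_2 = (-0.1633, -0.0816, -0.9798, -0.0816).
Qᵀb = (-3.2000, -3.4293).
Back-substitute: x_2 = -3.4293/0.9798 = -3.5000.
x_1 = (-3.2000 − 5.2000·(-3.5000))/5.0000 = 3.0000.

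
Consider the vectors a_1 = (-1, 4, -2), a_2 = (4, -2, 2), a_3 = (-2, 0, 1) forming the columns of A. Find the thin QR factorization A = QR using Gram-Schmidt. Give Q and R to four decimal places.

Q = [[-0.2182, 0.9423, -0.2540], [0.8729, 0.3049, 0.3810], [-0.4364, 0.1386, 0.8890]], R = [[4.5826, -3.4915, 0.0000], [0.0000, 3.4365, -1.7460], [0.0000, 0.0000, 1.3970]]

a_1 = (-1, 4, -2); ‖a_1‖ = 4.5826, so e_1 = (-0.2182, 0.8729, -0.4364).
e_1·a_2 = (-0.2182)·4 + 0.8729·(-2) + (-0.4364)·2 = -3.4915.
u_2 = a_2 + 3.4915·e_1 = (3.2381, 1.0476, 0.4762).
‖u_2‖ = 3.4365, so e_2 = (0.9423, 0.3049, 0.1386).
e_1·a_3 = (-0.2182)·(-2) + 0.8729·0 + (-0.4364)·1 = 0.0000; e_2·a_3 = 0.9423·(-2) + 0.3049·0 + 0.1386·1 = -1.7460.
u_3 = a_3 + 0.0000·e_1 + 1.7460·e_2 = (-0.3548, 0.5323, 1.2419).
‖u_3‖ = 1.3970, so e_3 = (-0.2540, 0.3810, 0.8890).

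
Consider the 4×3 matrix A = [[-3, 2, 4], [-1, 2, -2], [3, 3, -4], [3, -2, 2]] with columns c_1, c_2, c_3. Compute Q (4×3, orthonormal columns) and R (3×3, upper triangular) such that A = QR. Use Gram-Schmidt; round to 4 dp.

Q = [[-0.5669, 0.3266, 0.7553], [-0.1890, 0.4062, -0.2749], [0.5669, 0.7885, 0.0733], [0.5669, -0.3266, 0.5904]], R = [[5.2915, -0.9449, -3.0237], [0.0000, 4.4841, -3.3133], [0.0000, 0.0000, 4.4586]]

c_1 = (-3, -1, 3, 3); ‖c_1‖ = 5.2915, so e_1 = (-0.5669, -0.1890, 0.5669, 0.5669).
e_1·c_2 = (-0.5669)·2 + (-0.1890)·2 + 0.5669·3 + 0.5669·(-2) = -0.9449.
u_2 = c_2 + 0.9449·e_1 = (1.4643, 1.8214, 3.5357, -1.4643).
‖u_2‖ = 4.4841, so e_2 = (0.3266, 0.4062, 0.7885, -0.3266).
e_1·c_3 = (-0.5669)·4 + (-0.1890)·(-2) + 0.5669·(-4) + 0.5669·2 = -3.0237; e_2·c_3 = 0.3266·4 + 0.4062·(-2) + 0.7885·(-4) + (-0.3266)·2 = -3.3133.
u_3 = c_3 + 3.0237·e_1 + 3.3133·e_2 = (3.3677, -1.2256, 0.3268, 2.6323).
‖u_3‖ = 4.4586, so e_3 = (0.7553, -0.2749, 0.0733, 0.5904).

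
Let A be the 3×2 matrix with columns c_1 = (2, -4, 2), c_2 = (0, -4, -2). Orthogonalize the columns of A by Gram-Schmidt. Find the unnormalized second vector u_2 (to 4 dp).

u_2 = (-1.0000, -2.0000, -3.0000)

e_1 = c_1/‖c_1‖ = (2, -4, 2)/4.8990 = (0.4082, -0.8165, 0.4082).
r_{12} = e_1·c_2 = 2.4495.
u_2 = c_2 − 2.4495·e_1 = (-1.0000, -2.0000, -3.0000).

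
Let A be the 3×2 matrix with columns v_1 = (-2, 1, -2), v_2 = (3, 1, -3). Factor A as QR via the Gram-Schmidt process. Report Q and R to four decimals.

Q = [[-0.6667, 0.7414], [0.3333, 0.2045], [-0.6667, -0.6391]], R = [[3.0000, 0.3333], [0.0000, 4.3461]]

v_1 = (-2, 1, -2); ‖v_1‖ = 3.0000, so q_1 = (-0.6667, 0.3333, -0.6667).
q_1·v_2 = (-0.6667)·3 + 0.3333·1 + (-0.6667)·(-3) = 0.3333.
u_2 = v_2 − 0.3333·q_1 = (3.2222, 0.8889, -2.7778).
‖u_2‖ = 4.3461, so q_2 = (0.7414, 0.2045, -0.6391).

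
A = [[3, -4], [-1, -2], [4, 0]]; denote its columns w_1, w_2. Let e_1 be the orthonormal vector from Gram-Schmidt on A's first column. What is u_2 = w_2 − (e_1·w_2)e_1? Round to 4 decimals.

e_1 = w_1/‖w_1‖ = (3, -1, 4)/5.0990 = (0.5883, -0.1961, 0.7845).
r_{12} = e_1·w_2 = -1.9612.
u_2 = w_2 + 1.9612·e_1 = (-2.8462, -2.3846, 1.5385).

u_2 = (-2.8462, -2.3846, 1.5385)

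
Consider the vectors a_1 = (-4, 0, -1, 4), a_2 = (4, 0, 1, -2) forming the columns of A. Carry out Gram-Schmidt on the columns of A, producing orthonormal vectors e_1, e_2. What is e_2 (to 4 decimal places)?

a_1 = (-4, 0, -1, 4); ‖a_1‖ = 5.7446, so e_1 = (-0.6963, 0.0000, -0.1741, 0.6963).
e_1·a_2 = (-0.6963)·4 + 0.0000·0 + (-0.1741)·1 + 0.6963·(-2) = -4.3519.
u_2 = a_2 + 4.3519·e_1 = (0.9697, 0.0000, 0.2424, 1.0303).
‖u_2‖ = 1.4355, so e_2 = (0.6755, 0.0000, 0.1689, 0.7177).

e_2 = (0.6755, 0.0000, 0.1689, 0.7177)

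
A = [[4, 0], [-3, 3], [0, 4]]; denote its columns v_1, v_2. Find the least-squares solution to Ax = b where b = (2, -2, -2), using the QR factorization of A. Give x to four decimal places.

e_1 = v_1/‖v_1‖ = (4, -3, 0)/5.0000 = (0.8000, -0.6000, 0.0000).
r_{12} = e_1·v_2 = -1.8000.
u_2 = v_2 + 1.8000·e_1 = (1.4400, 1.9200, 4.0000).
‖u_2‖ = 4.6648, so e_2 = (0.3087, 0.4116, 0.8575).
Qᵀb = (2.8000, -1.9208).
Back-substitute: x_2 = -1.9208/4.6648 = -0.4118.
x_1 = (2.8000 + 1.8000·(-0.4118))/5.0000 = 0.4118.

x = (0.4118, -0.4118)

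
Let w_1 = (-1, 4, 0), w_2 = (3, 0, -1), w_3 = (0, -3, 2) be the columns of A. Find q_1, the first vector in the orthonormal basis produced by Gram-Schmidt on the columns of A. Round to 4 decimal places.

q_1 = (-0.2425, 0.9701, 0.0000)

w_1 = (-1, 4, 0); ‖w_1‖ = 4.1231, so q_1 = (-0.2425, 0.9701, 0.0000).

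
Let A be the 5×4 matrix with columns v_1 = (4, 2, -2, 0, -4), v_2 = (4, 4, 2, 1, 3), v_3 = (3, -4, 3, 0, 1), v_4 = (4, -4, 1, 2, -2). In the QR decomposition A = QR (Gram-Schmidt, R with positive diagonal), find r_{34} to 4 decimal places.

v_1 = (4, 2, -2, 0, -4); ‖v_1‖ = 6.3246, so e_1 = (0.6325, 0.3162, -0.3162, 0.0000, -0.6325).
e_1·v_2 = 0.6325·4 + 0.3162·4 + (-0.3162)·2 + 0.0000·1 + (-0.6325)·3 = 1.2649.
u_2 = v_2 − 1.2649·e_1 = (3.2000, 3.6000, 2.4000, 1.0000, 3.8000).
‖u_2‖ = 6.6633, so e_2 = (0.4802, 0.5403, 0.3602, 0.1501, 0.5703).
e_1·v_3 = 0.6325·3 + 0.3162·(-4) + (-0.3162)·3 + 0.0000·0 + (-0.6325)·1 = -0.9487; e_2·v_3 = 0.4802·3 + 0.5403·(-4) + 0.3602·3 + 0.1501·0 + 0.5703·1 = 0.9305.
u_3 = v_3 + 0.9487·e_1 − 0.9305·e_2 = (3.1532, -4.2027, 2.3649, -0.1396, -0.1306).
‖u_3‖ = 5.7649, so e_3 = (0.5470, -0.7290, 0.4102, -0.0242, -0.0227).
r_{34} = e_3·v_4 = 5.5110.

r_{34} = 5.5110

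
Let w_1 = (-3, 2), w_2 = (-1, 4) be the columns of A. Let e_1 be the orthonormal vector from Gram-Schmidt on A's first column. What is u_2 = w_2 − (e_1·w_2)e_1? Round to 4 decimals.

u_2 = (1.5385, 2.3077)

w_1 = (-3, 2); ‖w_1‖ = 3.6056, so e_1 = (-0.8321, 0.5547).
e_1·w_2 = (-0.8321)·(-1) + 0.5547·4 = 3.0509.
u_2 = w_2 − 3.0509·e_1 = (1.5385, 2.3077).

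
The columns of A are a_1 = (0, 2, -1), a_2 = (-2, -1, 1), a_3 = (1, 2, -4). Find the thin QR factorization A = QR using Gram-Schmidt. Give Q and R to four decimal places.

e_1 = a_1/‖a_1‖ = (0, 2, -1)/2.2361 = (0.0000, 0.8944, -0.4472).
r_{12} = e_1·a_2 = -1.3416.
u_2 = a_2 + 1.3416·e_1 = (-2.0000, 0.2000, 0.4000).
‖u_2‖ = 2.0494, so e_2 = (-0.9759, 0.0976, 0.1952).
r_{13} = e_1·a_3 = 3.5777; r_{23} = e_2·a_3 = -1.5614.
u_3 = a_3 − 3.5777·e_1 + 1.5614·e_2 = (-0.5238, -1.0476, -2.0952).
‖u_3‖ = 2.4004, so e_3 = (-0.2182, -0.4364, -0.8729).

Q = [[0.0000, -0.9759, -0.2182], [0.8944, 0.0976, -0.4364], [-0.4472, 0.1952, -0.8729]], R = [[2.2361, -1.3416, 3.5777], [0.0000, 2.0494, -1.5614], [0.0000, 0.0000, 2.4004]]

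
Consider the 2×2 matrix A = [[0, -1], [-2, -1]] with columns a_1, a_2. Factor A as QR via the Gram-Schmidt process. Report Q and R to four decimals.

Q = [[0.0000, -1.0000], [-1.0000, 0.0000]], R = [[2.0000, 1.0000], [0.0000, 1.0000]]

a_1 = (0, -2); ‖a_1‖ = 2.0000, so q_1 = (0.0000, -1.0000).
q_1·a_2 = 0.0000·(-1) + (-1.0000)·(-1) = 1.0000.
u_2 = a_2 − 1.0000·q_1 = (-1.0000, 0.0000).
‖u_2‖ = 1.0000, so q_2 = (-1.0000, 0.0000).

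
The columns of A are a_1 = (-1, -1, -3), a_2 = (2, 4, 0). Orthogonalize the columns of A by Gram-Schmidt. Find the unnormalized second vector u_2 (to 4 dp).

u_2 = (1.4545, 3.4545, -1.6364)

a_1 = (-1, -1, -3); ‖a_1‖ = 3.3166, so q_1 = (-0.3015, -0.3015, -0.9045).
q_1·a_2 = (-0.3015)·2 + (-0.3015)·4 + (-0.9045)·0 = -1.8091.
u_2 = a_2 + 1.8091·q_1 = (1.4545, 3.4545, -1.6364).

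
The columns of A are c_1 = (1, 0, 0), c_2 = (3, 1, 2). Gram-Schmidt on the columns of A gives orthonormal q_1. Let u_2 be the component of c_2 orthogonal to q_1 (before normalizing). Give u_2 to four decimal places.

c_1 = (1, 0, 0); ‖c_1‖ = 1.0000, so q_1 = (1.0000, 0.0000, 0.0000).
q_1·c_2 = 1.0000·3 + 0.0000·1 + 0.0000·2 = 3.0000.
u_2 = c_2 − 3.0000·q_1 = (0.0000, 1.0000, 2.0000).

u_2 = (0.0000, 1.0000, 2.0000)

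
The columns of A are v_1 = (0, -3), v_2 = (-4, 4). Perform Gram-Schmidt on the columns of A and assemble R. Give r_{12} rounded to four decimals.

q_1 = v_1/‖v_1‖ = (0, -3)/3.0000 = (0.0000, -1.0000).
r_{12} = q_1·v_2 = -4.0000.

r_{12} = -4.0000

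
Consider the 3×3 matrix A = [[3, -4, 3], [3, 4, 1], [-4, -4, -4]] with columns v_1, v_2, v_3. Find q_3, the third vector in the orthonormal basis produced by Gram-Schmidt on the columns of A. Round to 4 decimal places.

v_1 = (3, 3, -4); ‖v_1‖ = 5.8310, so q_1 = (0.5145, 0.5145, -0.6860).
q_1·v_2 = 0.5145·(-4) + 0.5145·4 + (-0.6860)·(-4) = 2.7440.
u_2 = v_2 − 2.7440·q_1 = (-5.4118, 2.5882, -2.1176).
‖u_2‖ = 6.3616, so q_2 = (-0.8507, 0.4068, -0.3329).
q_1·v_3 = 0.5145·3 + 0.5145·1 + (-0.6860)·(-4) = 4.8020; q_2·v_3 = (-0.8507)·3 + 0.4068·1 + (-0.3329)·(-4) = -0.8137.
u_3 = v_3 − 4.8020·q_1 + 0.8137·q_2 = (-0.1628, -1.1395, -0.9767).
‖u_3‖ = 1.5097, so q_3 = (-0.1078, -0.7548, -0.6470).

q_3 = (-0.1078, -0.7548, -0.6470)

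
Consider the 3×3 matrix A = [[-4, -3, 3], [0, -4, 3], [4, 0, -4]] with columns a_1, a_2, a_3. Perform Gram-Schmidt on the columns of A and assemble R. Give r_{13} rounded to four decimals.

r_{13} = -4.9497

q_1 = a_1/‖a_1‖ = (-4, 0, 4)/5.6569 = (-0.7071, 0.0000, 0.7071).
r_{13} = q_1·a_3 = -4.9497.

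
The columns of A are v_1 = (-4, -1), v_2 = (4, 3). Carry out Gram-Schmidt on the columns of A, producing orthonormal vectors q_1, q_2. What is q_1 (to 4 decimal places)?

q_1 = (-0.9701, -0.2425)

q_1 = v_1/‖v_1‖ = (-4, -1)/4.1231 = (-0.9701, -0.2425).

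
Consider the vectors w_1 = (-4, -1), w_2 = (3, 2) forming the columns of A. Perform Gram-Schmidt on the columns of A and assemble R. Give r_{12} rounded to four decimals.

r_{12} = -3.3955

w_1 = (-4, -1); ‖w_1‖ = 4.1231, so q_1 = (-0.9701, -0.2425).
r_{12} = q_1·w_2 = -3.3955.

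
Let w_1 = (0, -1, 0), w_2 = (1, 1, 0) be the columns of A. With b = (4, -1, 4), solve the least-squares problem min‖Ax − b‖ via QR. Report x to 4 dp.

x = (5.0000, 4.0000)

w_1 = (0, -1, 0); ‖w_1‖ = 1.0000, so e_1 = (0.0000, -1.0000, 0.0000).
e_1·w_2 = 0.0000·1 + (-1.0000)·1 + 0.0000·0 = -1.0000.
u_2 = w_2 + 1.0000·e_1 = (1.0000, 0.0000, 0.0000).
‖u_2‖ = 1.0000, so e_2 = (1.0000, 0.0000, 0.0000).
Qᵀb = (1.0000, 4.0000).
Back-substitute: x_2 = 4.0000/1.0000 = 4.0000.
x_1 = (1.0000 + 1.0000·4.0000)/1.0000 = 5.0000.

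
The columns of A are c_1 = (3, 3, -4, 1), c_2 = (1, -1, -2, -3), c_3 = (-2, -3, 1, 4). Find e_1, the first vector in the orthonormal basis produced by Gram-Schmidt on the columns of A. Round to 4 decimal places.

c_1 = (3, 3, -4, 1); ‖c_1‖ = 5.9161, so e_1 = (0.5071, 0.5071, -0.6761, 0.1690).

e_1 = (0.5071, 0.5071, -0.6761, 0.1690)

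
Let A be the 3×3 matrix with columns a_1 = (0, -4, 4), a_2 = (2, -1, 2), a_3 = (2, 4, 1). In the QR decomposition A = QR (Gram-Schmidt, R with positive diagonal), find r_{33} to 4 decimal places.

a_1 = (0, -4, 4); ‖a_1‖ = 5.6569, so e_1 = (0.0000, -0.7071, 0.7071).
e_1·a_2 = 0.0000·2 + (-0.7071)·(-1) + 0.7071·2 = 2.1213.
u_2 = a_2 − 2.1213·e_1 = (2.0000, 0.5000, 0.5000).
‖u_2‖ = 2.1213, so e_2 = (0.9428, 0.2357, 0.2357).
e_1·a_3 = 0.0000·2 + (-0.7071)·4 + 0.7071·1 = -2.1213; e_2·a_3 = 0.9428·2 + 0.2357·4 + 0.2357·1 = 3.0641.
u_3 = a_3 + 2.1213·e_1 − 3.0641·e_2 = (-0.8889, 1.7778, 1.7778).
r_{33} = ‖u_3‖ = 2.6667.

r_{33} = 2.6667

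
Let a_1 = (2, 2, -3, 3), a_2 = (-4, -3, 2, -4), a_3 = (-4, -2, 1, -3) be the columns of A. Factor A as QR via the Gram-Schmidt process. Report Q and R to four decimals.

Q = [[0.3922, -0.6492, -0.5983], [0.3922, -0.2272, 0.7265], [-0.5883, -0.7142, 0.2778], [0.5883, -0.1298, 0.1923]], R = [[5.0990, -6.2757, -4.7068], [0.0000, 2.3697, 2.7268], [0.0000, 0.0000, 0.6411]]

a_1 = (2, 2, -3, 3); ‖a_1‖ = 5.0990, so q_1 = (0.3922, 0.3922, -0.5883, 0.5883).
q_1·a_2 = 0.3922·(-4) + 0.3922·(-3) + (-0.5883)·2 + 0.5883·(-4) = -6.2757.
u_2 = a_2 + 6.2757·q_1 = (-1.5385, -0.5385, -1.6923, -0.3077).
‖u_2‖ = 2.3697, so q_2 = (-0.6492, -0.2272, -0.7142, -0.1298).
q_1·a_3 = 0.3922·(-4) + 0.3922·(-2) + (-0.5883)·1 + 0.5883·(-3) = -4.7068; q_2·a_3 = (-0.6492)·(-4) + (-0.2272)·(-2) + (-0.7142)·1 + (-0.1298)·(-3) = 2.7268.
u_3 = a_3 + 4.7068·q_1 − 2.7268·q_2 = (-0.3836, 0.4658, 0.1781, 0.1233).
‖u_3‖ = 0.6411, so q_3 = (-0.5983, 0.7265, 0.2778, 0.1923).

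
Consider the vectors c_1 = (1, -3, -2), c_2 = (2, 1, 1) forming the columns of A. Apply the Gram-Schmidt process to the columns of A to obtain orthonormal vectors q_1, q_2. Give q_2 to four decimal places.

q_2 = (0.9567, 0.1543, 0.2469)

c_1 = (1, -3, -2); ‖c_1‖ = 3.7417, so q_1 = (0.2673, -0.8018, -0.5345).
q_1·c_2 = 0.2673·2 + (-0.8018)·1 + (-0.5345)·1 = -0.8018.
u_2 = c_2 + 0.8018·q_1 = (2.2143, 0.3571, 0.5714).
‖u_2‖ = 2.3146, so q_2 = (0.9567, 0.1543, 0.2469).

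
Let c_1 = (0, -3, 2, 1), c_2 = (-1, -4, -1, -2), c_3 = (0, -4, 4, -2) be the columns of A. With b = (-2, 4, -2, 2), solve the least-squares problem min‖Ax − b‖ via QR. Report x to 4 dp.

q_1 = c_1/‖c_1‖ = (0, -3, 2, 1)/3.7417 = (0.0000, -0.8018, 0.5345, 0.2673).
r_{12} = q_1·c_2 = 2.1381.
u_2 = c_2 − 2.1381·q_1 = (-1.0000, -2.2857, -2.1429, -2.5714).
‖u_2‖ = 4.1748, so q_2 = (-0.2395, -0.5475, -0.5133, -0.6159).
r_{13} = q_1·c_3 = 4.8107; r_{23} = q_2·c_3 = 1.3688.
u_3 = c_3 − 4.8107·q_1 − 1.3688·q_2 = (0.3279, 0.6066, 2.1311, -2.4426).
‖u_3‖ = 3.3142, so q_3 = (0.0989, 0.1830, 0.6430, -0.7370).
Qᵀb = (-3.7417, -1.9163, -2.2259).
Back-substitute: x_3 = -2.2259/3.3142 = -0.6716.
x_2 = (-1.9163 − 1.3688·(-0.6716))/4.1748 = -0.2388.
x_1 = (-3.7417 − 2.1381·(-0.2388) − 4.8107·(-0.6716))/3.7417 = 0.0000.

x = (0.0000, -0.2388, -0.6716)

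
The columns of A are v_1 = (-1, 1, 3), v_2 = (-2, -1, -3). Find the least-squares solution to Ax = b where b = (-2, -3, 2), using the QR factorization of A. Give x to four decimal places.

q_1 = v_1/‖v_1‖ = (-1, 1, 3)/3.3166 = (-0.3015, 0.3015, 0.9045).
r_{12} = q_1·v_2 = -2.4121.
u_2 = v_2 + 2.4121·q_1 = (-2.7273, -0.2727, -0.8182).
‖u_2‖ = 2.8604, so q_2 = (-0.9535, -0.0953, -0.2860).
Qᵀb = (1.5076, 1.6209).
Back-substitute: x_2 = 1.6209/2.8604 = 0.5667.
x_1 = (1.5076 + 2.4121·0.5667)/3.3166 = 0.8667.

x = (0.8667, 0.5667)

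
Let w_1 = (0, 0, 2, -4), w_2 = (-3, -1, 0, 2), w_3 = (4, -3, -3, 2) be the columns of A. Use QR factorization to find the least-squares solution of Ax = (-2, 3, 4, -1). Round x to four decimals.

x = (-0.2232, -0.3954, -0.9501)

w_1 = (0, 0, 2, -4); ‖w_1‖ = 4.4721, so q_1 = (0.0000, 0.0000, 0.4472, -0.8944).
q_1·w_2 = 0.0000·(-3) + 0.0000·(-1) + 0.4472·0 + (-0.8944)·2 = -1.7889.
u_2 = w_2 + 1.7889·q_1 = (-3.0000, -1.0000, 0.8000, 0.4000).
‖u_2‖ = 3.2863, so q_2 = (-0.9129, -0.3043, 0.2434, 0.1217).
q_1·w_3 = 0.0000·4 + 0.0000·(-3) + 0.4472·(-3) + (-0.8944)·2 = -3.1305; q_2·w_3 = (-0.9129)·4 + (-0.3043)·(-3) + 0.2434·(-3) + 0.1217·2 = -3.2255.
u_3 = w_3 + 3.1305·q_1 + 3.2255·q_2 = (1.0556, -3.9815, -0.8148, -0.4074).
‖u_3‖ = 4.2186, so q_3 = (0.2502, -0.9438, -0.1931, -0.0966).
Qᵀb = (2.6833, 1.7649, -4.0079).
Back-substitute: x_3 = -4.0079/4.2186 = -0.9501.
x_2 = (1.7649 + 3.2255·(-0.9501))/3.2863 = -0.3954.
x_1 = (2.6833 + 1.7889·(-0.3954) + 3.1305·(-0.9501))/4.4721 = -0.2232.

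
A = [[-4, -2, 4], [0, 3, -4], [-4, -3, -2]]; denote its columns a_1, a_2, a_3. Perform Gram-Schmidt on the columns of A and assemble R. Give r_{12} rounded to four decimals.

r_{12} = 3.5355

a_1 = (-4, 0, -4); ‖a_1‖ = 5.6569, so q_1 = (-0.7071, 0.0000, -0.7071).
r_{12} = q_1·a_2 = 3.5355.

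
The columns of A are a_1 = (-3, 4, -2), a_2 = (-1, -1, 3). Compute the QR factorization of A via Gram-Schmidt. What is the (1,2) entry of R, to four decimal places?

e_1 = a_1/‖a_1‖ = (-3, 4, -2)/5.3852 = (-0.5571, 0.7428, -0.3714).
r_{12} = e_1·a_2 = -1.2999.

r_{12} = -1.2999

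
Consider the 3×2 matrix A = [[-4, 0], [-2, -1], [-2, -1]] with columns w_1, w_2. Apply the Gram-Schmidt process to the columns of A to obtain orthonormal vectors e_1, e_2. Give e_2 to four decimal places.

e_1 = w_1/‖w_1‖ = (-4, -2, -2)/4.8990 = (-0.8165, -0.4082, -0.4082).
r_{12} = e_1·w_2 = 0.8165.
u_2 = w_2 − 0.8165·e_1 = (0.6667, -0.6667, -0.6667).
‖u_2‖ = 1.1547, so e_2 = (0.5774, -0.5774, -0.5774).

e_2 = (0.5774, -0.5774, -0.5774)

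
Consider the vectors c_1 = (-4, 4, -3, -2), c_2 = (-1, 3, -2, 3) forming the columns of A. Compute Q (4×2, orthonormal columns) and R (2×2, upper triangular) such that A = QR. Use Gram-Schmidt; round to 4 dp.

c_1 = (-4, 4, -3, -2); ‖c_1‖ = 6.7082, so e_1 = (-0.5963, 0.5963, -0.4472, -0.2981).
e_1·c_2 = (-0.5963)·(-1) + 0.5963·3 + (-0.4472)·(-2) + (-0.2981)·3 = 2.3851.
u_2 = c_2 − 2.3851·e_1 = (0.4222, 1.5778, -0.9333, 3.7111).
‖u_2‖ = 4.1607, so e_2 = (0.1015, 0.3792, -0.2243, 0.8920).

Q = [[-0.5963, 0.1015], [0.5963, 0.3792], [-0.4472, -0.2243], [-0.2981, 0.8920]], R = [[6.7082, 2.3851], [0.0000, 4.1607]]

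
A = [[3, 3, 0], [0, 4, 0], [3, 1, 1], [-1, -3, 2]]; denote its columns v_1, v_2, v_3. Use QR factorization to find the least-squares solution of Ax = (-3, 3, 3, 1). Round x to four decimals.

x = (-0.6104, 0.5922, 1.7143)

q_1 = v_1/‖v_1‖ = (3, 0, 3, -1)/4.3589 = (0.6882, 0.0000, 0.6882, -0.2294).
r_{12} = q_1·v_2 = 3.4412.
u_2 = v_2 − 3.4412·q_1 = (0.6316, 4.0000, -1.3684, -2.2105).
‖u_2‖ = 4.8123, so q_2 = (0.1312, 0.8312, -0.2844, -0.4594).
r_{13} = q_1·v_3 = 0.2294; r_{23} = q_2·v_3 = -1.2031.
u_3 = v_3 − 0.2294·q_1 + 1.2031·q_2 = (0.0000, 1.0000, 0.5000, 1.5000).
‖u_3‖ = 1.8708, so q_3 = (0.0000, 0.5345, 0.2673, 0.8018).
Qᵀb = (-0.2294, 0.7875, 3.2071).
Back-substitute: x_3 = 3.2071/1.8708 = 1.7143.
x_2 = (0.7875 + 1.2031·1.7143)/4.8123 = 0.5922.
x_1 = (-0.2294 − 3.4412·0.5922 − 0.2294·1.7143)/4.3589 = -0.6104.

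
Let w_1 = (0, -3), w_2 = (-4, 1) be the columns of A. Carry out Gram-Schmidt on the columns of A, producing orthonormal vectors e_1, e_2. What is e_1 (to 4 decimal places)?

w_1 = (0, -3); ‖w_1‖ = 3.0000, so e_1 = (0.0000, -1.0000).

e_1 = (0.0000, -1.0000)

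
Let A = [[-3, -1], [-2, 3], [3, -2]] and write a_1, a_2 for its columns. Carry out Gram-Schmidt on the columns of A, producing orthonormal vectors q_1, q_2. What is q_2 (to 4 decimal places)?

q_2 = (-0.6934, 0.6792, -0.2406)

a_1 = (-3, -2, 3); ‖a_1‖ = 4.6904, so q_1 = (-0.6396, -0.4264, 0.6396).
q_1·a_2 = (-0.6396)·(-1) + (-0.4264)·3 + 0.6396·(-2) = -1.9188.
u_2 = a_2 + 1.9188·q_1 = (-2.2273, 2.1818, -0.7727).
‖u_2‖ = 3.2122, so q_2 = (-0.6934, 0.6792, -0.2406).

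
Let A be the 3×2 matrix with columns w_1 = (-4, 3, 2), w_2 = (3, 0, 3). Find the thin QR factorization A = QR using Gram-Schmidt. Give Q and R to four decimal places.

w_1 = (-4, 3, 2); ‖w_1‖ = 5.3852, so q_1 = (-0.7428, 0.5571, 0.3714).
q_1·w_2 = (-0.7428)·3 + 0.5571·0 + 0.3714·3 = -1.1142.
u_2 = w_2 + 1.1142·q_1 = (2.1724, 0.6207, 3.4138).
‖u_2‖ = 4.0937, so q_2 = (0.5307, 0.1516, 0.8339).

Q = [[-0.7428, 0.5307], [0.5571, 0.1516], [0.3714, 0.8339]], R = [[5.3852, -1.1142], [0.0000, 4.0937]]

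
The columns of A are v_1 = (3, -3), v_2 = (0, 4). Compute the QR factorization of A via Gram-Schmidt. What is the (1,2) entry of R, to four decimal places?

r_{12} = -2.8284

e_1 = v_1/‖v_1‖ = (3, -3)/4.2426 = (0.7071, -0.7071).
r_{12} = e_1·v_2 = -2.8284.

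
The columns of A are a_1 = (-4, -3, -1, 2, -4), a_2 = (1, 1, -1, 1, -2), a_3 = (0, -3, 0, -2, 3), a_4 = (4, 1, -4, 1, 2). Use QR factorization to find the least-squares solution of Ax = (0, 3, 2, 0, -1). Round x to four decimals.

x = (-0.4253, -0.1266, -0.7268, -0.3801)

e_1 = a_1/‖a_1‖ = (-4, -3, -1, 2, -4)/6.7823 = (-0.5898, -0.4423, -0.1474, 0.2949, -0.5898).
r_{12} = e_1·a_2 = 0.5898.
u_2 = a_2 − 0.5898·e_1 = (1.3478, 1.2609, -0.9130, 0.8261, -1.6522).
‖u_2‖ = 2.7663, so e_2 = (0.4872, 0.4558, -0.3301, 0.2986, -0.5973).
r_{13} = e_1·a_3 = -1.0321; r_{23} = e_2·a_3 = -3.7565.
u_3 = a_3 + 1.0321·e_1 + 3.7565·e_2 = (1.2216, -1.7443, -1.3920, -0.5739, 0.1477).
‖u_3‖ = 2.6123, so e_3 = (0.4676, -0.6677, -0.5329, -0.2197, 0.0566).
r_{14} = e_1·a_4 = -3.0963; r_{24} = e_2·a_4 = 2.8291; r_{34} = e_3·a_4 = 3.2278.
u_4 = a_4 + 3.0963·e_1 − 2.8291·e_2 − 3.2278·e_3 = (-0.7140, 0.4963, -1.8027, 1.7773, 1.6811).
‖u_4‖ = 3.1608, so e_4 = (-0.2259, 0.1570, -0.5703, 0.5623, 0.5319).
Qᵀb = (-1.0321, 1.3045, -3.1256, -1.2015).
Back-substitute: x_4 = -1.2015/3.1608 = -0.3801.
x_3 = (-3.1256 − 3.2278·(-0.3801))/2.6123 = -0.7268.
x_2 = (1.3045 + 3.7565·(-0.7268) − 2.8291·(-0.3801))/2.7663 = -0.1266.
x_1 = (-1.0321 − 0.5898·(-0.1266) + 1.0321·(-0.7268) + 3.0963·(-0.3801))/6.7823 = -0.4253.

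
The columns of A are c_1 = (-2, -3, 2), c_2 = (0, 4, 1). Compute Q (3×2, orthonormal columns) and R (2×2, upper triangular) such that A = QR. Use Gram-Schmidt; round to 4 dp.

Q = [[-0.4851, -0.3528], [-0.7276, 0.6704], [0.4851, 0.6527]], R = [[4.1231, -2.4254], [0.0000, 3.3343]]

c_1 = (-2, -3, 2); ‖c_1‖ = 4.1231, so q_1 = (-0.4851, -0.7276, 0.4851).
q_1·c_2 = (-0.4851)·0 + (-0.7276)·4 + 0.4851·1 = -2.4254.
u_2 = c_2 + 2.4254·q_1 = (-1.1765, 2.2353, 2.1765).
‖u_2‖ = 3.3343, so q_2 = (-0.3528, 0.6704, 0.6527).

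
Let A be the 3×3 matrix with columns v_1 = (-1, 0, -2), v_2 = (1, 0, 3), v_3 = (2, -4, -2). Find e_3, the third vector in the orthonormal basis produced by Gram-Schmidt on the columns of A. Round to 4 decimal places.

v_1 = (-1, 0, -2); ‖v_1‖ = 2.2361, so e_1 = (-0.4472, 0.0000, -0.8944).
e_1·v_2 = (-0.4472)·1 + 0.0000·0 + (-0.8944)·3 = -3.1305.
u_2 = v_2 + 3.1305·e_1 = (-0.4000, 0.0000, 0.2000).
‖u_2‖ = 0.4472, so e_2 = (-0.8944, 0.0000, 0.4472).
e_1·v_3 = (-0.4472)·2 + 0.0000·(-4) + (-0.8944)·(-2) = 0.8944; e_2·v_3 = (-0.8944)·2 + 0.0000·(-4) + 0.4472·(-2) = -2.6833.
u_3 = v_3 − 0.8944·e_1 + 2.6833·e_2 = (0.0000, -4.0000, 0.0000).
‖u_3‖ = 4.0000, so e_3 = (0.0000, -1.0000, 0.0000).

e_3 = (0.0000, -1.0000, 0.0000)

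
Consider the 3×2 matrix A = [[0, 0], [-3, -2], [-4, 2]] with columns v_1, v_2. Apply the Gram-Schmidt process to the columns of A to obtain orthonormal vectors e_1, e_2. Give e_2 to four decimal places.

e_2 = (0.0000, -0.8000, 0.6000)

v_1 = (0, -3, -4); ‖v_1‖ = 5.0000, so e_1 = (0.0000, -0.6000, -0.8000).
e_1·v_2 = 0.0000·0 + (-0.6000)·(-2) + (-0.8000)·2 = -0.4000.
u_2 = v_2 + 0.4000·e_1 = (0.0000, -2.2400, 1.6800).
‖u_2‖ = 2.8000, so e_2 = (0.0000, -0.8000, 0.6000).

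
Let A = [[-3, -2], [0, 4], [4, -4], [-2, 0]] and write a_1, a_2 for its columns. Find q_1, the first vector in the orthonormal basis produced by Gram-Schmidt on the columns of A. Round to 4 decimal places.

a_1 = (-3, 0, 4, -2); ‖a_1‖ = 5.3852, so q_1 = (-0.5571, 0.0000, 0.7428, -0.3714).

q_1 = (-0.5571, 0.0000, 0.7428, -0.3714)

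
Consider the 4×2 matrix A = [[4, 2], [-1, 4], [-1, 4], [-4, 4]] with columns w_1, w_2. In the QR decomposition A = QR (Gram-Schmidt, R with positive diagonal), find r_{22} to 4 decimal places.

r_{22} = 6.6686

w_1 = (4, -1, -1, -4); ‖w_1‖ = 5.8310, so e_1 = (0.6860, -0.1715, -0.1715, -0.6860).
e_1·w_2 = 0.6860·2 + (-0.1715)·4 + (-0.1715)·4 + (-0.6860)·4 = -2.7440.
u_2 = w_2 + 2.7440·e_1 = (3.8824, 3.5294, 3.5294, 2.1176).
r_{22} = ‖u_2‖ = 6.6686.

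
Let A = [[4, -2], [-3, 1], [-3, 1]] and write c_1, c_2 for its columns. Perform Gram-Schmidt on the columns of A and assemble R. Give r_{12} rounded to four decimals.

q_1 = c_1/‖c_1‖ = (4, -3, -3)/5.8310 = (0.6860, -0.5145, -0.5145).
r_{12} = q_1·c_2 = -2.4010.

r_{12} = -2.4010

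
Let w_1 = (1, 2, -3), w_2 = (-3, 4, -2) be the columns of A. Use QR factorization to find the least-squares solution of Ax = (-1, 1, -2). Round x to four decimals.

w_1 = (1, 2, -3); ‖w_1‖ = 3.7417, so e_1 = (0.2673, 0.5345, -0.8018).
e_1·w_2 = 0.2673·(-3) + 0.5345·4 + (-0.8018)·(-2) = 2.9399.
u_2 = w_2 − 2.9399·e_1 = (-3.7857, 2.4286, 0.3571).
‖u_2‖ = 4.5119, so e_2 = (-0.8391, 0.5383, 0.0792).
Qᵀb = (1.8708, 1.2190).
Back-substitute: x_2 = 1.2190/4.5119 = 0.2702.
x_1 = (1.8708 − 2.9399·0.2702)/3.7417 = 0.2877.

x = (0.2877, 0.2702)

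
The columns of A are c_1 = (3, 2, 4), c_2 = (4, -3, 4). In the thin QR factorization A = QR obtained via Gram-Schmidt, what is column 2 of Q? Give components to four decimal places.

q_2 = (0.3497, -0.9162, 0.1958)

q_1 = c_1/‖c_1‖ = (3, 2, 4)/5.3852 = (0.5571, 0.3714, 0.7428).
r_{12} = q_1·c_2 = 4.0853.
u_2 = c_2 − 4.0853·q_1 = (1.7241, -4.5172, 0.9655).
‖u_2‖ = 4.9306, so q_2 = (0.3497, -0.9162, 0.1958).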